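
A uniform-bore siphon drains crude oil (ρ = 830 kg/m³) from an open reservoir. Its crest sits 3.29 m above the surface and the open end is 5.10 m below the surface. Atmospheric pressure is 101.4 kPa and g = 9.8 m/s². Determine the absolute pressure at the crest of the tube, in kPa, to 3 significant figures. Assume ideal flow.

From the surface to the outlet (both open to atmosphere, surface at rest): v = √(2g·h_out) = √(2·9.8·5.10) = 10.00 m/s.
With constant cross-section the crest speed equals v; applying Bernoulli from the surface up to the crest, P_top = P_atm − ½ρv² − ρg·h_top.
P_top = 101400 − ½·830·10.00² − 830·9.8·3.29 = 33200 Pa.

P_top ≈ 33.2 kPa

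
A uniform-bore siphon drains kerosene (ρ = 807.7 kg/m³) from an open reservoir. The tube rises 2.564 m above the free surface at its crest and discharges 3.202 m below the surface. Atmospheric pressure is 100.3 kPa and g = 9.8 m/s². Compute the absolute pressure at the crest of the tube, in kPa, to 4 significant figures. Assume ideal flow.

Bernoulli surface→outlet gives ½v² = g·h_out, so v = √(2·9.8·3.202) = 7.922 m/s.
With constant cross-section the crest speed equals v; applying Bernoulli from the surface up to the crest, P_top = P_atm − ½ρv² − ρg·h_top.
P_top = 100300 − ½·807.7·7.922² − 807.7·9.8·2.564 = 54660 Pa.

P_top ≈ 54.66 kPa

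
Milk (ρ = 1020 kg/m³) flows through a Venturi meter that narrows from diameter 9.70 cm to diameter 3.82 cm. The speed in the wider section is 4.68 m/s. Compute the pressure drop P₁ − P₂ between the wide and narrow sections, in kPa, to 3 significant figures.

453 kPa

The volume flow rate is constant, so v₂ = (A₁/A₂)v₁ = (73.9/11.5)·4.68 = 30.2 m/s.
The pipe is horizontal, so Bernoulli reduces to P₁ + ½ρv₁² = P₂ + ½ρv₂².
P₁ − P₂ = ½·1020·(30.2² − 4.68²) = ½·1020·889 = 453000 Pa.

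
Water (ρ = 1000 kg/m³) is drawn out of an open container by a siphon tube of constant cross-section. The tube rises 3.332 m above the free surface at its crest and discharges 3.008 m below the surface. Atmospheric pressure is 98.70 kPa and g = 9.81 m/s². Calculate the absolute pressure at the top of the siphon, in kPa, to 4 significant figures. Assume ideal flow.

The outlet speed comes from Torricelli: v = √(2g·3.008) = 7.682 m/s.
The bore is uniform, so the speed at the crest is the same v. Bernoulli surface→crest: P_atm = P_top + ½ρv² + ρg·h_top.
P_top = 98700 − ½·1000·7.682² − 1000·9.81·3.332 = 36500 Pa.

P_top = 36.50 kPa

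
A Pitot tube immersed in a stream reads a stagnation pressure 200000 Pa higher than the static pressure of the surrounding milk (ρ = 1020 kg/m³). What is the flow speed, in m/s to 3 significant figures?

At the stagnation point the flow is brought to rest, so Bernoulli gives P_stag − P_static = ½ρv².
v = √(2ΔP/ρ) = √(2·200000/1020) = 19.8 m/s.

v ≈ 19.8 m/s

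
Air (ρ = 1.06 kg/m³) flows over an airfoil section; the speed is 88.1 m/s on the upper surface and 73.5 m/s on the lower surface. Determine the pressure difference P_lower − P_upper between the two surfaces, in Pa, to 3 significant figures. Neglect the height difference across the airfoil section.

ΔP ≈ 1250 Pa

The pressure is lower where the speed is higher: ΔP = ½ρ(v_up² − v_low²).
ΔP = ½·1.06·(88.1² − 73.5²) = 1250 Pa.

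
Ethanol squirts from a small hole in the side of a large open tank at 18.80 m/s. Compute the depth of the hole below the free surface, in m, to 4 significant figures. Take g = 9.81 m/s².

Inverting v = √(2gh) gives h = v² / 2g.
h = 18.80²/(2·9.81) = 353.4/19.62 = 18.01 m.

18.01 m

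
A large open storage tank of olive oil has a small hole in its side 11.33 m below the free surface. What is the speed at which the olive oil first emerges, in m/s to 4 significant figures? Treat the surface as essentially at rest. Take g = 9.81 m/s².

With the surface at rest and both surface and jet at atmospheric pressure, Bernoulli gives ρg h = ½ρv², so v = √(2gh) = √(2·9.81·11.33) = 14.91 m/s.

v = 14.91 m/s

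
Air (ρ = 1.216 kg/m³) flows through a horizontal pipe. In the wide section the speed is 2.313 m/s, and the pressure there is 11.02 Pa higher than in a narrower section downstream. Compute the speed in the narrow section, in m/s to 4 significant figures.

With h₁ = h₂, rearranging Bernoulli gives v₂ = √(v₁² + 2ΔP/ρ).
v₂ = √(2.313² + 2·11.02/1.216) = √(5.350 + 18.12) = 4.845 m/s.

v₂ ≈ 4.845 m/s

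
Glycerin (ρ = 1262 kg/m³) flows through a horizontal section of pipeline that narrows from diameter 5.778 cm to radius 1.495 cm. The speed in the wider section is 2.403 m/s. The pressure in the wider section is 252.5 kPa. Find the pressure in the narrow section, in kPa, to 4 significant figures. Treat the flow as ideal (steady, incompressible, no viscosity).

Continuity gives A₁v₁ = A₂v₂, so v₂ = (26.22 cm²)/(7.022 cm²) × 2.403 m/s = 8.974 m/s.
Bernoulli (h₁ = h₂): P₁ − P₂ = ½ρ(v₂² − v₁²).
P₂ = P₁ − ½ρ(v₂² − v₁²) = 252500 − ½·1262·(8.974² − 2.403²) = 252500 − 47170 = 205300 Pa.

205.3 kPa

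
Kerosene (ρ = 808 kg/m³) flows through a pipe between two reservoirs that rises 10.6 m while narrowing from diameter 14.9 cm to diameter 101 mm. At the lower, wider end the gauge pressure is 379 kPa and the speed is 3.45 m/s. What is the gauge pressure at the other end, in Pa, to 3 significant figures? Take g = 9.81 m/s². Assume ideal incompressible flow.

P₂ ≈ 277000 Pa

The volume flow rate is constant, so v₂ = (A₁/A₂)v₁ = (174/80.1)·3.45 = 7.51 m/s.
Energy conservation along the streamline gives P₂ = P₁ − ½ρ(v₂² − v₁²) − ρg(h₂ − h₁).
P₂ = 379000 + ½·808·(3.45² − 7.51²) − 808·9.81·(+10.6) = 379000 + (-18000) − (84000) = 277000 Pa.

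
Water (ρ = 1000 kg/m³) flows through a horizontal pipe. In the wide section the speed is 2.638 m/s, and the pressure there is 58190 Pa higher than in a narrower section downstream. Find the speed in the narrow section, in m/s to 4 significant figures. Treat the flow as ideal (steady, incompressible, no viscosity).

11.11 m/s

With h₁ = h₂, rearranging Bernoulli gives v₂ = √(v₁² + 2ΔP/ρ).
v₂ = √(2.638² + 2·58190/1000) = √(6.959 + 116.4) = 11.11 m/s.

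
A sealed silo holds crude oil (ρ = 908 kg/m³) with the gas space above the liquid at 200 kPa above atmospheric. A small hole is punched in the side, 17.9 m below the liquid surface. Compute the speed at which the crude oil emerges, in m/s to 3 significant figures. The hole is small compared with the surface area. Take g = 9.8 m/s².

v ≈ 28.1 m/s

Take point 1 at the surface (v₁ ≈ 0) and point 2 at the hole (at atmospheric pressure). Bernoulli: P₁ + ρg h = P_atm + ½ρv₂².
With P₁ − P_atm = 200000 Pa, v₂ = √(2gh + 2ΔP/ρ) = √(2·9.8·17.9 + 2·200000/908) = 28.1 m/s.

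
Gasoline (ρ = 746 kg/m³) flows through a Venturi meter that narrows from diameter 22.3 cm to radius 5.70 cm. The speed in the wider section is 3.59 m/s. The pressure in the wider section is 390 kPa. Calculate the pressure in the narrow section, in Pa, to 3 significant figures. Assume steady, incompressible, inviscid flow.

Mass conservation (A₁v₁ = A₂v₂) gives v₂ = 3.59 × 391/102 = 13.7 m/s.
Along the horizontal streamline, P + ½ρv² is constant.
P₂ = P₁ − ½ρ(v₂² − v₁²) = 390000 − ½·746·(13.7² − 3.59²) = 390000 − 65600 = 324000 Pa.

P₂ ≈ 324000 Pa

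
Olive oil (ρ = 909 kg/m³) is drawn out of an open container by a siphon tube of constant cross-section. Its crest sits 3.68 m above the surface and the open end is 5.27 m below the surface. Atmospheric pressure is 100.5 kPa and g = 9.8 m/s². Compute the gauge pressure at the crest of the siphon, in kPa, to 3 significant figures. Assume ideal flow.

The outlet speed comes from Torricelli: v = √(2g·5.27) = 10.2 m/s.
The bore is uniform, so the speed at the crest is the same v. Bernoulli surface→crest: P_atm = P_top + ½ρv² + ρg·h_top.
P_top = 100500 − ½·909·10.2² − 909·9.8·3.68 = 20800 Pa. So P_gauge = P_top − P_atm = -79700 Pa.

-79.7 kPa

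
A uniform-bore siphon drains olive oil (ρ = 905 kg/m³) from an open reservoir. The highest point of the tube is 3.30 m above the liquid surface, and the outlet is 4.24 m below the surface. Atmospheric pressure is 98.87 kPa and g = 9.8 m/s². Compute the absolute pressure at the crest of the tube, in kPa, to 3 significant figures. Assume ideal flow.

The outlet speed comes from Torricelli: v = √(2g·4.24) = 9.12 m/s.
The bore is uniform, so the speed at the crest is the same v. Bernoulli surface→crest: P_atm = P_top + ½ρv² + ρg·h_top.
P_top = 98870 − ½·905·9.12² − 905·9.8·3.30 = 32000 Pa.

P_top ≈ 32.0 kPa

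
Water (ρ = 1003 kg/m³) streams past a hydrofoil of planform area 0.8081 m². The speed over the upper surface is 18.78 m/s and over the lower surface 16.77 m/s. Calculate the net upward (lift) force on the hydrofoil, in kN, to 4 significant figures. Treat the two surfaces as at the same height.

F ≈ 28.96 kN

The faster flow above has the lower pressure; Bernoulli (same height) gives ΔP = ½ρ(v_up² − v_low²).
ΔP = ½·1003·(18.78² − 16.77²) = 35830 Pa.
Lift = ΔP · A = 35830 × 0.8081 = 28960 N.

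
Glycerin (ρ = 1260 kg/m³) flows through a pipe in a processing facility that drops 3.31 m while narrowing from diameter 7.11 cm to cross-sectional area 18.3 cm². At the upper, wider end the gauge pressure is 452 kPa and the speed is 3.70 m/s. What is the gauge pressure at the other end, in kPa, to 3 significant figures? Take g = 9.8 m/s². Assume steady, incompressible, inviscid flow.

P₂ ≈ 461 kPa

By continuity, v₂ = v₁·A₁/A₂ = 3.70·(39.7/18.3) = 8.03 m/s.
Applying Bernoulli between the two ends and solving for P₂: P₂ = P₁ + ½ρ(v₁² − v₂²) − ρgΔh.
P₂ = 452000 + ½·1260·(3.70² − 8.03²) − 1260·9.8·(−3.31) = 452000 + (-32000) − (-40900) = 461000 Pa.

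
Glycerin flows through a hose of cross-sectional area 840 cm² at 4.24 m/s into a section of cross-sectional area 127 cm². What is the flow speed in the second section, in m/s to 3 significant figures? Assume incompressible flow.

Mass conservation (A₁v₁ = A₂v₂) gives v₂ = 4.24 × 840/127 = 28.0 m/s.

v₂ ≈ 28.0 m/s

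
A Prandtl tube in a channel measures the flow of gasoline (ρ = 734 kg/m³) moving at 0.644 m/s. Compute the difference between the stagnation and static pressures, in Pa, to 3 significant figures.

At the stagnation point the flow is brought to rest, so Bernoulli gives P_stag − P_static = ½ρv².
ΔP = ½·734·0.644² = 152 Pa.

ΔP = 152 Pa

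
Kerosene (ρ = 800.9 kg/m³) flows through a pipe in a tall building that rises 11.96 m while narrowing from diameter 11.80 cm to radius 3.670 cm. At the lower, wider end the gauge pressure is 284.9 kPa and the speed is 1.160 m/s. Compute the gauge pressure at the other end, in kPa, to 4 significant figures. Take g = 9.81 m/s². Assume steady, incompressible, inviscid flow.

P₂ ≈ 187.9 kPa

Mass conservation (A₁v₁ = A₂v₂) gives v₂ = 1.160 × 109.4/42.31 = 2.998 m/s.
Bernoulli: P₁ + ½ρv₁² + ρg h₁ = P₂ + ½ρv₂² + ρg h₂, so P₂ = P₁ + ½ρ(v₁² − v₂²) − ρg(h₂ − h₁).
P₂ = 284900 + ½·800.9·(1.160² − 2.998²) − 800.9·9.81·(+11.96) = 284900 + (-3060) − (93970) = 187900 Pa.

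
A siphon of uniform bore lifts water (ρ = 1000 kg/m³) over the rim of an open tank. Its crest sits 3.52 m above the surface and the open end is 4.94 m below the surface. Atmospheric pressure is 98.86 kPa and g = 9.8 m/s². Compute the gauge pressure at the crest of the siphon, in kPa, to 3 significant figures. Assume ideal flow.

P_gauge = -82.9 kPa

The outlet speed comes from Torricelli: v = √(2g·4.94) = 9.84 m/s.
The bore is uniform, so the speed at the crest is the same v. Bernoulli surface→crest: P_atm = P_top + ½ρv² + ρg·h_top.
P_top = 98860 − ½·1000·9.84² − 1000·9.8·3.52 = 16000 Pa. So P_gauge = P_top − P_atm = -82900 Pa.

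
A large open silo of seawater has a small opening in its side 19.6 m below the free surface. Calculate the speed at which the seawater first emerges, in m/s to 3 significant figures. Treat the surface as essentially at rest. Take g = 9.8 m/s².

v = 19.6 m/s

Bernoulli from surface to hole (P equal, v_surface ≈ 0): v = √(2gh) = √(2×9.8×19.6) = 19.6 m/s.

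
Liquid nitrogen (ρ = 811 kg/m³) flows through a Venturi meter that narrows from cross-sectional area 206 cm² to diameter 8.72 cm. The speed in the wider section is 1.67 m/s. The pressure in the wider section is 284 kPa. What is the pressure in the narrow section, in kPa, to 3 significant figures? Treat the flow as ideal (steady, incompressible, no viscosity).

By continuity, v₂ = v₁·A₁/A₂ = 1.67·(206/59.7) = 5.76 m/s.
Along the horizontal streamline, P + ½ρv² is constant.
P₂ = P₁ − ½ρ(v₂² − v₁²) = 284000 − ½·811·(5.76² − 1.67²) = 284000 − 12300 = 272000 Pa.

P₂ ≈ 272 kPa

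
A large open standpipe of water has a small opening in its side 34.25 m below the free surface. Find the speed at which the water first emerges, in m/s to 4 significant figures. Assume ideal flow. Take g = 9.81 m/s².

Torricelli's result v = √(2gh) gives v = √(2·9.81·34.25) = 25.92 m/s.

v ≈ 25.92 m/s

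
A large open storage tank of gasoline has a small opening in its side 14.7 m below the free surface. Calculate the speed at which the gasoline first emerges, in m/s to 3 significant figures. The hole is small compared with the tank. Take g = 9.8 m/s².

The surface is effectively still and both ends are open, so ½v² = gh and v = √(2·9.8·14.7) = 17.0 m/s.

v ≈ 17.0 m/s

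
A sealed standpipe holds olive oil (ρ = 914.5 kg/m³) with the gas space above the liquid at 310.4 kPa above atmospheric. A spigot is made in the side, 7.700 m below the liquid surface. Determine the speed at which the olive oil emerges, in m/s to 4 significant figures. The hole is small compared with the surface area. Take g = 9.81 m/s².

Take point 1 at the surface (v₁ ≈ 0) and point 2 at the hole (at atmospheric pressure). Bernoulli: P₁ + ρg h = P_atm + ½ρv₂².
With P₁ − P_atm = 310400 Pa, v₂ = √(2gh + 2ΔP/ρ) = √(2·9.81·7.700 + 2·310400/914.5) = 28.81 m/s.

28.81 m/s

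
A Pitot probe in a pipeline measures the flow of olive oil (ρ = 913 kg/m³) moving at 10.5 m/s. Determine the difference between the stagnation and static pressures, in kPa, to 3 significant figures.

ΔP ≈ 50.3 kPa

The dynamic pressure equals the rise in static pressure at the stagnation point: ΔP = ½ρv².
ΔP = ½·913·10.5² = 50300 Pa.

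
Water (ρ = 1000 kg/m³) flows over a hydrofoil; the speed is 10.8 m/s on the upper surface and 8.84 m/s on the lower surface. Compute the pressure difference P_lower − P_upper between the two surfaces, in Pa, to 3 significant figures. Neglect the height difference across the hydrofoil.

ΔP = 19200 Pa

With negligible Δh, P + ½ρv² is constant, so P_low − P_up = ½ρ(v_up² − v_low²).
ΔP = ½·1000·(10.8² − 8.84²) = 19200 Pa.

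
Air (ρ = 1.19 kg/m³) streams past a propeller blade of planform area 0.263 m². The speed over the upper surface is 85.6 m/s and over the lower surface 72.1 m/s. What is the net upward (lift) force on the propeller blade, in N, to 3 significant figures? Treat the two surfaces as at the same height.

F ≈ 333 N

From P + ½ρv² = const at equal height, P_low − P_up = ½ρ(v_up² − v_low²).
ΔP = ½·1.19·(85.6² − 72.1²) = 1270 Pa.
Lift = ΔP · A = 1270 × 0.263 = 333 N.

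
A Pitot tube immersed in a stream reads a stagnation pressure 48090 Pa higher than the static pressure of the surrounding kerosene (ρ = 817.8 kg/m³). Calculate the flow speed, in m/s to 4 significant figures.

v ≈ 10.84 m/s

Bernoulli between the free stream and the stagnation point: ½ρv² = P_stag − P_static.
v = √(2ΔP/ρ) = √(2·48090/817.8) = 10.84 m/s.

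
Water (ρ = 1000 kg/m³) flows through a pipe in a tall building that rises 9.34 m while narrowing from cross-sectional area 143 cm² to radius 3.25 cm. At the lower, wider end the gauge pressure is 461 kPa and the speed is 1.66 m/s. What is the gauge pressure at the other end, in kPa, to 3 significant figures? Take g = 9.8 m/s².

P₂ ≈ 345 kPa

By continuity, v₂ = v₁·A₁/A₂ = 1.66·(143/33.2) = 7.15 m/s.
Energy conservation along the streamline gives P₂ = P₁ − ½ρ(v₂² − v₁²) − ρg(h₂ − h₁).
P₂ = 461000 + ½·1000·(1.66² − 7.15²) − 1000·9.8·(+9.34) = 461000 + (-24200) − (91500) = 345000 Pa.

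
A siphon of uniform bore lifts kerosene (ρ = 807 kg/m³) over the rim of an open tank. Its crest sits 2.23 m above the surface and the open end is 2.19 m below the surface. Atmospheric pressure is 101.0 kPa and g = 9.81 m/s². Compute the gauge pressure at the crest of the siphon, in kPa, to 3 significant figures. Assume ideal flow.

P_gauge = -35.0 kPa

From the surface to the outlet (both open to atmosphere, surface at rest): v = √(2g·h_out) = √(2·9.81·2.19) = 6.55 m/s.
With constant cross-section the crest speed equals v; applying Bernoulli from the surface up to the crest, P_top = P_atm − ½ρv² − ρg·h_top.
P_top = 101000 − ½·807·6.55² − 807·9.81·2.23 = 66000 Pa. So P_gauge = P_top − P_atm = -35000 Pa.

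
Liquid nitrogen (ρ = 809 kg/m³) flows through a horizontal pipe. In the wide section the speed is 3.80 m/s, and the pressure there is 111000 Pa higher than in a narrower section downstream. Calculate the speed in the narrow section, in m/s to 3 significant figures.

v₂ = 17.0 m/s

Along the level pipe P + ½ρv² is conserved, hence v₂² = v₁² + 2(P₁ − P₂)/ρ.
v₂ = √(3.80² + 2·111000/809) = √(14.4 + 274) = 17.0 m/s.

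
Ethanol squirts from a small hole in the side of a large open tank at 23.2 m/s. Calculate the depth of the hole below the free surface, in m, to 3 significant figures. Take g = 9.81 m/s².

h ≈ 27.4 m

For a small hole in a large open tank, ½v² = gh, giving h = v²/(2g).
h = 23.2²/(2·9.81) = 538/19.62 = 27.4 m.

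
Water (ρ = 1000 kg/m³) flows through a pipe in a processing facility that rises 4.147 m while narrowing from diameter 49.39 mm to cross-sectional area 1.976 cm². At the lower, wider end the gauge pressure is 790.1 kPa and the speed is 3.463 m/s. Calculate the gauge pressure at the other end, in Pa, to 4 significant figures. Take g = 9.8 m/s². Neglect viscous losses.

By continuity, v₂ = v₁·A₁/A₂ = 3.463·(19.16/1.976) = 33.58 m/s.
Applying Bernoulli between the two ends and solving for P₂: P₂ = P₁ + ½ρ(v₁² − v₂²) − ρgΔh.
P₂ = 790100 + ½·1000·(3.463² − 33.58²) − 1000·9.8·(+4.147) = 790100 + (-557700) − (40640) = 191800 Pa.

191800 Pa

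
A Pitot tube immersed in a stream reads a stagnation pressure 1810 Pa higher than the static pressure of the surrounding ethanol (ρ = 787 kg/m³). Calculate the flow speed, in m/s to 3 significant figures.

2.14 m/s

At the stagnation point the flow is brought to rest, so Bernoulli gives P_stag − P_static = ½ρv².
v = √(2ΔP/ρ) = √(2·1810/787) = 2.14 m/s.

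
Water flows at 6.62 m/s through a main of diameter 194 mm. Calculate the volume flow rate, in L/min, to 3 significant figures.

Q = A·v = 0.0296 m² × 6.62 m/s = 0.196 m³/s.
Converting: 0.196 m³/s × 60000 = 11700 L/min.

Q ≈ 11700 L/min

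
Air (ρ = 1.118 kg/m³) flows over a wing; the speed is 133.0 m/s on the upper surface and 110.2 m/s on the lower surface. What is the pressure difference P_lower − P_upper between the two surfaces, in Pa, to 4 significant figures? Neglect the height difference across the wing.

ΔP = 3100 Pa

With negligible Δh, P + ½ρv² is constant, so P_low − P_up = ½ρ(v_up² − v_low²).
ΔP = ½·1.118·(133.0² − 110.2²) = 3100 Pa.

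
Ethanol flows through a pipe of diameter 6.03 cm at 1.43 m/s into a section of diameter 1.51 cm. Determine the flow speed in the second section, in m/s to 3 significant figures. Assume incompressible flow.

Mass conservation (A₁v₁ = A₂v₂) gives v₂ = 1.43 × 28.6/1.79 = 22.8 m/s.

v₂ ≈ 22.8 m/s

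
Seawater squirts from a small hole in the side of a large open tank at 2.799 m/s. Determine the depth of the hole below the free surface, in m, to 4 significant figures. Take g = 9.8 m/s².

h ≈ 0.3997 m

Torricelli: v = √(2gh), so h = v²/(2g).
h = 2.799²/(2·9.8) = 7.834/19.60 = 0.3997 m.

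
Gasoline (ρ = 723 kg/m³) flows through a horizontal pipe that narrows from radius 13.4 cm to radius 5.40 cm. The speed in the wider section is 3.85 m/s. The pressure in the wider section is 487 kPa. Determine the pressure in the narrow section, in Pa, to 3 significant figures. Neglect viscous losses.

P₂ ≈ 289000 Pa

Continuity gives A₁v₁ = A₂v₂, so v₂ = (564 cm²)/(91.6 cm²) × 3.85 m/s = 23.7 m/s.
The pipe is horizontal, so Bernoulli reduces to P₁ + ½ρv₁² = P₂ + ½ρv₂².
P₂ = P₁ − ½ρ(v₂² − v₁²) = 487000 − ½·723·(23.7² − 3.85²) = 487000 − 198000 = 289000 Pa.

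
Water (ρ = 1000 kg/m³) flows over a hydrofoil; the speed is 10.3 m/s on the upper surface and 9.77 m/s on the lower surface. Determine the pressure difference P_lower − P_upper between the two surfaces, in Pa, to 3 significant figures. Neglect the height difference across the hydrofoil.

The pressure is lower where the speed is higher: ΔP = ½ρ(v_up² − v_low²).
ΔP = ½·1000·(10.3² − 9.77²) = 5320 Pa.

ΔP ≈ 5320 Pa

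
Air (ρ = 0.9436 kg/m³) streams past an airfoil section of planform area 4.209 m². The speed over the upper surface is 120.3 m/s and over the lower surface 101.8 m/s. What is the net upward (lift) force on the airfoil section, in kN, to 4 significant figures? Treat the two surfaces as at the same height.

From P + ½ρv² = const at equal height, P_low − P_up = ½ρ(v_up² − v_low²).
ΔP = ½·0.9436·(120.3² − 101.8²) = 1939 Pa.
Lift = ΔP · A = 1939 × 4.209 = 8159 N.

F ≈ 8.159 kN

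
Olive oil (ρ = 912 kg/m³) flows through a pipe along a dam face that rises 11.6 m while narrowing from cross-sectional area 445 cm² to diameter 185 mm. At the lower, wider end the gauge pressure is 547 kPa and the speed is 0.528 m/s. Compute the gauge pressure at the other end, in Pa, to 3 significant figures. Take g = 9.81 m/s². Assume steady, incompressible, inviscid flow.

By continuity, v₂ = v₁·A₁/A₂ = 0.528·(445/269) = 0.874 m/s.
Energy conservation along the streamline gives P₂ = P₁ − ½ρ(v₂² − v₁²) − ρg(h₂ − h₁).
P₂ = 547000 + ½·912·(0.528² − 0.874²) − 912·9.81·(+11.6) = 547000 + (-221) − (104000) = 443000 Pa.

P₂ = 443000 Pa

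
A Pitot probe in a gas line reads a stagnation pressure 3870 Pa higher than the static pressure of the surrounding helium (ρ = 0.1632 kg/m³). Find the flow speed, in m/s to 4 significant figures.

Bernoulli between the free stream and the stagnation point: ½ρv² = P_stag − P_static.
v = √(2ΔP/ρ) = √(2·3870/0.1632) = 217.8 m/s.

v ≈ 217.8 m/s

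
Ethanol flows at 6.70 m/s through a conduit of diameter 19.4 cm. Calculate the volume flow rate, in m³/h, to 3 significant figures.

Q ≈ 713 m³/h

Q = A·v = 0.0296 m² × 6.70 m/s = 0.198 m³/s.
Converting: 0.198 m³/s × 3600 = 713 m³/h.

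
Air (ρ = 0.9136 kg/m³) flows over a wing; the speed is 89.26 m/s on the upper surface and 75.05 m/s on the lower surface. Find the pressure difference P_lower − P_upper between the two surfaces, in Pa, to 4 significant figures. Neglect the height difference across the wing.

With negligible Δh, P + ½ρv² is constant, so P_low − P_up = ½ρ(v_up² − v_low²).
ΔP = ½·0.9136·(89.26² − 75.05²) = 1067 Pa.

1067 Pa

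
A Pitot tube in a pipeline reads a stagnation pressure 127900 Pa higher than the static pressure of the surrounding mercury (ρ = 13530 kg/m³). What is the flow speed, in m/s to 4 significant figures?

4.348 m/s

The dynamic pressure equals the rise in static pressure at the stagnation point: ΔP = ½ρv².
v = √(2ΔP/ρ) = √(2·127900/13530) = 4.348 m/s.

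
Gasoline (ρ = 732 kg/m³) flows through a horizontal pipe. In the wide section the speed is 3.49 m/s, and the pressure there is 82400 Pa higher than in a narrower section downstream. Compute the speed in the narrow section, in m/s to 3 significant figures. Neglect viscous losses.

v₂ ≈ 15.4 m/s

Along the level pipe P + ½ρv² is conserved, hence v₂² = v₁² + 2(P₁ − P₂)/ρ.
v₂ = √(3.49² + 2·82400/732) = √(12.2 + 225) = 15.4 m/s.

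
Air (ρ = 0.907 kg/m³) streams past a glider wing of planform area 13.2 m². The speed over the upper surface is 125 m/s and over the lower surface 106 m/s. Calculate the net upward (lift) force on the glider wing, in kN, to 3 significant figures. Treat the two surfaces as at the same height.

F = 26.3 kN

The faster flow above has the lower pressure; Bernoulli (same height) gives ΔP = ½ρ(v_up² − v_low²).
ΔP = ½·0.907·(125² − 106²) = 1990 Pa.
Lift = ΔP · A = 1990 × 13.2 = 26300 N.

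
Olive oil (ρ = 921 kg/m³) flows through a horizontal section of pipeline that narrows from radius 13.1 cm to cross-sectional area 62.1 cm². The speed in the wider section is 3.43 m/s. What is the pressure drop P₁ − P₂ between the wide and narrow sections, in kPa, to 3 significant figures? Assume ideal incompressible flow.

ΔP = 403 kPa

Continuity gives A₁v₁ = A₂v₂, so v₂ = (539 cm²)/(62.1 cm²) × 3.43 m/s = 29.8 m/s.
With no height change, Bernoulli's equation is P₁ + ½ρv₁² = P₂ + ½ρv₂².
P₁ − P₂ = ½·921·(29.8² − 3.43²) = ½·921·875 = 403000 Pa.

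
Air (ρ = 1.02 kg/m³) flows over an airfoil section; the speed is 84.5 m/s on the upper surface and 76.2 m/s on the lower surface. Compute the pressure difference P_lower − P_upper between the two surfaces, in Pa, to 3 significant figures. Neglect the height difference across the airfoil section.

Bernoulli (same height): P_lower − P_upper = ½ρ(v_upper² − v_lower²).
ΔP = ½·1.02·(84.5² − 76.2²) = 680 Pa.

ΔP = 680 Pa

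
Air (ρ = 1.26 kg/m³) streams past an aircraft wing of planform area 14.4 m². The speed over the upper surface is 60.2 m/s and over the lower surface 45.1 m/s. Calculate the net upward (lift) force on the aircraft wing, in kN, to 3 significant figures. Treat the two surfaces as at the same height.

With equal heights on the two surfaces, Bernoulli gives P_lower − P_upper = ½ρ(v_upper² − v_lower²).
ΔP = ½·1.26·(60.2² − 45.1²) = 1000 Pa.
Lift = ΔP · A = 1000 × 14.4 = 14400 N.

F = 14.4 kN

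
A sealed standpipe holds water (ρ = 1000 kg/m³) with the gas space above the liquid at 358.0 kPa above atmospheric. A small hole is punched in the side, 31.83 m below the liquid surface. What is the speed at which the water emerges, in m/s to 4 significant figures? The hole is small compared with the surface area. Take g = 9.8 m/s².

Take point 1 at the surface (v₁ ≈ 0) and point 2 at the hole (at atmospheric pressure). Bernoulli: P₁ + ρg h = P_atm + ½ρv₂².
With P₁ − P_atm = 358000 Pa, v₂ = √(2gh + 2ΔP/ρ) = √(2·9.8·31.83 + 2·358000/1000) = 36.60 m/s.

36.60 m/s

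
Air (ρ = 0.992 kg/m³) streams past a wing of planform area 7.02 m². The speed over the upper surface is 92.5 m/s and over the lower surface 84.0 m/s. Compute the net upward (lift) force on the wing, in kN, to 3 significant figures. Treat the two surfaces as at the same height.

5.22 kN

From P + ½ρv² = const at equal height, P_low − P_up = ½ρ(v_up² − v_low²).
ΔP = ½·0.992·(92.5² − 84.0²) = 744 Pa.
Lift = ΔP · A = 744 × 7.02 = 5220 N.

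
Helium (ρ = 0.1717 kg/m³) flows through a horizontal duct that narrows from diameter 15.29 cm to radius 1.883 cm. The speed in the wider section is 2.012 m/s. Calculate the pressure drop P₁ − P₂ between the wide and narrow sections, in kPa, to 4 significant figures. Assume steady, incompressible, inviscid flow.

The volume flow rate is constant, so v₂ = (A₁/A₂)v₁ = (183.6/11.14)·2.012 = 33.17 m/s.
Bernoulli (h₁ = h₂): P₁ − P₂ = ½ρ(v₂² − v₁²).
P₁ − P₂ = ½·0.1717·(33.17² − 2.012²) = ½·0.1717·1096 = 94.08 Pa.

0.09408 kPa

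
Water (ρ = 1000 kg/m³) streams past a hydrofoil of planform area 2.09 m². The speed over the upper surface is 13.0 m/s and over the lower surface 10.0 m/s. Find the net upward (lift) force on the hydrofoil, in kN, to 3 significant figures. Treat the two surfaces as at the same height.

72.1 kN

With equal heights on the two surfaces, Bernoulli gives P_lower − P_upper = ½ρ(v_upper² − v_lower²).
ΔP = ½·1000·(13.0² − 10.0²) = 34500 Pa.
Lift = ΔP · A = 34500 × 2.09 = 72100 N.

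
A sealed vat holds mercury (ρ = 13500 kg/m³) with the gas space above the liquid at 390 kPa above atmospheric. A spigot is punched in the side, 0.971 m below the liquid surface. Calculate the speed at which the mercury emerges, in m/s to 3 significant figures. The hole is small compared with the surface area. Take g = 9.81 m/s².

v ≈ 8.77 m/s

Take point 1 at the surface (v₁ ≈ 0) and point 2 at the hole (at atmospheric pressure). Bernoulli: P₁ + ρg h = P_atm + ½ρv₂².
With P₁ − P_atm = 390000 Pa, v₂ = √(2gh + 2ΔP/ρ) = √(2·9.81·0.971 + 2·390000/13500) = 8.77 m/s.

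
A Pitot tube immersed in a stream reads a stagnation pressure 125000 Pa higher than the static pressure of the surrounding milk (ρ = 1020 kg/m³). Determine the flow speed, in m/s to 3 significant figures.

v ≈ 15.7 m/s

At the stagnation point the flow is brought to rest, so Bernoulli gives P_stag − P_static = ½ρv².
v = √(2ΔP/ρ) = √(2·125000/1020) = 15.7 m/s.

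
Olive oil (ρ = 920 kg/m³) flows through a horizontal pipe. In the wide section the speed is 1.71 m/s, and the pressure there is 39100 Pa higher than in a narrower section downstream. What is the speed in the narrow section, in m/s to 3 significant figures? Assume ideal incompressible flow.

v₂ = 9.38 m/s

Along the level pipe P + ½ρv² is conserved, hence v₂² = v₁² + 2(P₁ − P₂)/ρ.
v₂ = √(1.71² + 2·39100/920) = √(2.92 + 85.0) = 9.38 m/s.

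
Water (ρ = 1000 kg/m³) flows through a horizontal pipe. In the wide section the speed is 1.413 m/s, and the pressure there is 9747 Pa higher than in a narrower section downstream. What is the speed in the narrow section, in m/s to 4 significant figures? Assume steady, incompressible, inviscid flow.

v₂ = 4.636 m/s

Horizontal Bernoulli: P₁ + ½ρv₁² = P₂ + ½ρv₂², so v₂² = v₁² + 2(P₁ − P₂)/ρ.
v₂ = √(1.413² + 2·9747/1000) = √(1.997 + 19.49) = 4.636 m/s.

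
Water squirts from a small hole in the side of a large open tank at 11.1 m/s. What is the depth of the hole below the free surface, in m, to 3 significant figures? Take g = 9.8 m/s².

For a small hole in a large open tank, ½v² = gh, giving h = v²/(2g).
h = 11.1²/(2·9.8) = 123/19.60 = 6.29 m.

h ≈ 6.29 m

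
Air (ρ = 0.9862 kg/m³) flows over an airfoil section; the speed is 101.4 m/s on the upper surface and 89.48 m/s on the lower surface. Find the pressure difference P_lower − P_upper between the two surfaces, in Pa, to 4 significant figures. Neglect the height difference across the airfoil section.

With negligible Δh, P + ½ρv² is constant, so P_low − P_up = ½ρ(v_up² − v_low²).
ΔP = ½·0.9862·(101.4² − 89.48²) = 1122 Pa.

ΔP = 1122 Pa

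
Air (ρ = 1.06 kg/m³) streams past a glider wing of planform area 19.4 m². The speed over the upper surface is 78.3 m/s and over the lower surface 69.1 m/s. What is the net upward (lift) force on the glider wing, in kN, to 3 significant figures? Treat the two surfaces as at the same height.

The faster flow above has the lower pressure; Bernoulli (same height) gives ΔP = ½ρ(v_up² − v_low²).
ΔP = ½·1.06·(78.3² − 69.1²) = 719 Pa.
Lift = ΔP · A = 719 × 19.4 = 13900 N.

F ≈ 13.9 kN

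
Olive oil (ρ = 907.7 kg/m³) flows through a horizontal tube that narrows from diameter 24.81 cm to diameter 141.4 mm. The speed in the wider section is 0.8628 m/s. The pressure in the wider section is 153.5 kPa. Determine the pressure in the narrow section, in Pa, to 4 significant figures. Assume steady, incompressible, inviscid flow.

The volume flow rate is constant, so v₂ = (A₁/A₂)v₁ = (483.4/157.0)·0.8628 = 2.656 m/s.
With no height change, Bernoulli's equation is P₁ + ½ρv₁² = P₂ + ½ρv₂².
P₂ = P₁ − ½ρ(v₂² − v₁²) = 153500 − ½·907.7·(2.656² − 0.8628²) = 153500 − 2864 = 150600 Pa.

P₂ ≈ 150600 Pa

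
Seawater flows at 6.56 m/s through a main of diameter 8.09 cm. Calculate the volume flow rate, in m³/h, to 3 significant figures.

121 m³/h

Q = A·v = 0.00514 m² × 6.56 m/s = 0.0337 m³/s.
Converting: 0.0337 m³/s × 3600 = 121 m³/h.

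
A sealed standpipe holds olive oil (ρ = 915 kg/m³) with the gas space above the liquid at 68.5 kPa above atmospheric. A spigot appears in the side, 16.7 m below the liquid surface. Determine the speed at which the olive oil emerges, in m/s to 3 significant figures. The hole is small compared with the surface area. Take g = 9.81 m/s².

v ≈ 21.8 m/s

Take point 1 at the surface (v₁ ≈ 0) and point 2 at the hole (at atmospheric pressure). Bernoulli: P₁ + ρg h = P_atm + ½ρv₂².
With P₁ − P_atm = 68500 Pa, v₂ = √(2gh + 2ΔP/ρ) = √(2·9.81·16.7 + 2·68500/915) = 21.8 m/s.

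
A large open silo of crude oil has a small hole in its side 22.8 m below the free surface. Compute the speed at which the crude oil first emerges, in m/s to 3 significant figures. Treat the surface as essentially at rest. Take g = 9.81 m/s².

Torricelli's result v = √(2gh) gives v = √(2·9.81·22.8) = 21.2 m/s.

v ≈ 21.2 m/s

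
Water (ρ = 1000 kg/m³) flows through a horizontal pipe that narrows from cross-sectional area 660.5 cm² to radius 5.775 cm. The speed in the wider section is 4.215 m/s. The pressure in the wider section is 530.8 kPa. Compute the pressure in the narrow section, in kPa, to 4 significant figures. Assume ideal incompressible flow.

186.7 kPa

Mass conservation (A₁v₁ = A₂v₂) gives v₂ = 4.215 × 660.5/104.8 = 26.57 m/s.
Bernoulli (h₁ = h₂): P₁ − P₂ = ½ρ(v₂² − v₁²).
P₂ = P₁ − ½ρ(v₂² − v₁²) = 530800 − ½·1000·(26.57² − 4.215²) = 530800 − 344100 = 186700 Pa.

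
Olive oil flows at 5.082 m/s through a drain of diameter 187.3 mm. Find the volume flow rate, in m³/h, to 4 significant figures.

Q ≈ 504.1 m³/h

Q = A·v = 0.02755 m² × 5.082 m/s = 0.1400 m³/s.
Converting: 0.1400 m³/s × 3600 = 504.1 m³/h.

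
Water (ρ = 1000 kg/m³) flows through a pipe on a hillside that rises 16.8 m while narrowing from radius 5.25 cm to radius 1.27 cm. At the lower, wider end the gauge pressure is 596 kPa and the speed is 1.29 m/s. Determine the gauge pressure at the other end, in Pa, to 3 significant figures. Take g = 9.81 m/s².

By continuity, v₂ = v₁·A₁/A₂ = 1.29·(86.6/5.07) = 22.0 m/s.
Bernoulli: P₁ + ½ρv₁² + ρg h₁ = P₂ + ½ρv₂² + ρg h₂, so P₂ = P₁ + ½ρ(v₁² − v₂²) − ρg(h₂ − h₁).
P₂ = 596000 + ½·1000·(1.29² − 22.0²) − 1000·9.81·(+16.8) = 596000 + (-242000) − (165000) = 189000 Pa.

P₂ ≈ 189000 Pa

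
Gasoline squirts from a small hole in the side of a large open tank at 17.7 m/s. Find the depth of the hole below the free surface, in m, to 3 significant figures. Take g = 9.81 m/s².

h ≈ 16.0 m

Torricelli: v = √(2gh), so h = v²/(2g).
h = 17.7²/(2·9.81) = 313/19.62 = 16.0 m.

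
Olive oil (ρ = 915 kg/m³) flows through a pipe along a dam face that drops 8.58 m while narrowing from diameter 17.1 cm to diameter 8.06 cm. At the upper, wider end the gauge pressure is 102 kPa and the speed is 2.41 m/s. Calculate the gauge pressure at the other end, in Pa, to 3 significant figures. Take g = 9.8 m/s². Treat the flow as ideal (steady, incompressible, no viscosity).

P₂ ≈ 128000 Pa

Mass conservation (A₁v₁ = A₂v₂) gives v₂ = 2.41 × 230/51.0 = 10.8 m/s.
Energy conservation along the streamline gives P₂ = P₁ − ½ρ(v₂² − v₁²) − ρg(h₂ − h₁).
P₂ = 102000 + ½·915·(2.41² − 10.8²) − 915·9.8·(−8.58) = 102000 + (-51200) − (-76900) = 128000 Pa.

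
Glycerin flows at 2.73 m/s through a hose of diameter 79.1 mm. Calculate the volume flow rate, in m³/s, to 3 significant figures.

0.0134 m³/s

Q = A·v = 0.00491 m² × 2.73 m/s = 0.0134 m³/s.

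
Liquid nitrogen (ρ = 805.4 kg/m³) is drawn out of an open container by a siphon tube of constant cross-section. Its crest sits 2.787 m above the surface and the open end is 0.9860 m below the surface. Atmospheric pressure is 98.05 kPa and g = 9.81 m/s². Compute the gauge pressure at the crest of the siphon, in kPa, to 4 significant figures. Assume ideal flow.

-29.81 kPa

The outlet speed comes from Torricelli: v = √(2g·0.9860) = 4.398 m/s.
The bore is uniform, so the speed at the crest is the same v. Bernoulli surface→crest: P_atm = P_top + ½ρv² + ρg·h_top.
P_top = 98050 − ½·805.4·4.398² − 805.4·9.81·2.787 = 68240 Pa. So P_gauge = P_top − P_atm = -29810 Pa.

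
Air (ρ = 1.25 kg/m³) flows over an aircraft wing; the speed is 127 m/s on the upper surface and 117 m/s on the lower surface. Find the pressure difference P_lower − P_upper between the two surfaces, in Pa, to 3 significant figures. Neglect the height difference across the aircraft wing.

Bernoulli (same height): P_lower − P_upper = ½ρ(v_upper² − v_lower²).
ΔP = ½·1.25·(127² − 117²) = 1520 Pa.

ΔP ≈ 1520 Pa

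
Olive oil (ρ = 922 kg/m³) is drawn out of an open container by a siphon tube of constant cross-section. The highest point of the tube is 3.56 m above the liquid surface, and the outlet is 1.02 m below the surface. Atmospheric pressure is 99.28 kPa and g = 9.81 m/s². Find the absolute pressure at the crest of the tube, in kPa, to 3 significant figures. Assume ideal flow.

From the surface to the outlet (both open to atmosphere, surface at rest): v = √(2g·h_out) = √(2·9.81·1.02) = 4.47 m/s.
With constant cross-section the crest speed equals v; applying Bernoulli from the surface up to the crest, P_top = P_atm − ½ρv² − ρg·h_top.
P_top = 99280 − ½·922·4.47² − 922·9.81·3.56 = 57900 Pa.

P_top ≈ 57.9 kPa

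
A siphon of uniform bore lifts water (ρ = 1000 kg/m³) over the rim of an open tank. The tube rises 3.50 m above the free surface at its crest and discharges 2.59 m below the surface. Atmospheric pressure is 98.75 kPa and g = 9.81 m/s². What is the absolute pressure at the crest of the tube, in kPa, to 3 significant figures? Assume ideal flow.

The outlet speed comes from Torricelli: v = √(2g·2.59) = 7.13 m/s.
The bore is uniform, so the speed at the crest is the same v. Bernoulli surface→crest: P_atm = P_top + ½ρv² + ρg·h_top.
P_top = 98750 − ½·1000·7.13² − 1000·9.81·3.50 = 39000 Pa.

P_top = 39.0 kPa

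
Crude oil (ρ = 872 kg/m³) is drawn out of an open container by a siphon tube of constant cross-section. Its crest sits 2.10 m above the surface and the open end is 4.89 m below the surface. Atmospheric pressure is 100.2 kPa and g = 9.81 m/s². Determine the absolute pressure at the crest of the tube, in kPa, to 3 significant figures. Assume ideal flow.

The outlet speed comes from Torricelli: v = √(2g·4.89) = 9.79 m/s.
Continuity keeps v the same throughout the tube; from surface to crest, P_atm + 0 = P_top + ½ρv² + ρg·h_top.
P_top = 100200 − ½·872·9.79² − 872·9.81·2.10 = 40400 Pa.

P_top ≈ 40.4 kPa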